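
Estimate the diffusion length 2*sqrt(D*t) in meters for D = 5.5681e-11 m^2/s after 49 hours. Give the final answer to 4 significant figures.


t = 49 hr = 176400 s
Diffusion length = 2*sqrt(D*t)
= 2*sqrt(5.5681e-11 * 176400)
= 6.268e-03 m


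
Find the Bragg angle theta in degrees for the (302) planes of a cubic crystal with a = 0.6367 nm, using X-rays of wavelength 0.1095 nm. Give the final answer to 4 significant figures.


d = a / sqrt(h^2+k^2+l^2)
d = 0.6367 / sqrt(13) = 0.176589 nm
lambda = 2*d*sin(theta)  =>  sin(theta) = lambda / (2*d)
sin(theta) = 0.1095 / (2 * 0.176589) = 0.310042
theta = 18.06 deg


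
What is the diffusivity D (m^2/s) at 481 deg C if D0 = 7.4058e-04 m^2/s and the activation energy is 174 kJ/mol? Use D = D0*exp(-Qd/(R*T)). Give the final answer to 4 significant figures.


D = D0 * exp(-Qd / (R*T))
T = 754.15 K
D = 7.4058e-04 * exp(-174e3 / (8.314 * 754.15))
D = 6.567e-16 m^2/s


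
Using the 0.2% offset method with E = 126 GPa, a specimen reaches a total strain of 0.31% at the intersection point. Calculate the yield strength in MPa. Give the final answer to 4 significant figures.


Offset strain = 0.002
Elastic strain at yield = total_strain - offset = 3.1e-03 - 0.002 = 1.1e-03
sigma_y = E * elastic_strain = 126000 * 1.1e-03
sigma_y = 138.6 MPa


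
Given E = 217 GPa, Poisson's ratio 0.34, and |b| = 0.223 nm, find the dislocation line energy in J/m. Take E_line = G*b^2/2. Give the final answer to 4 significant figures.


Step 1: G = E / (2*(1+nu))
G = 217 / (2*(1+0.34)) = 80.9701 GPa = 8.09701e+10 Pa
Step 2: E_line = G*b^2/2
b = 0.223 nm = 2.23e-10 m
E_line = 0.5 * 8.09701e+10 * (2.23e-10)^2 = 2.013e-09 J/m


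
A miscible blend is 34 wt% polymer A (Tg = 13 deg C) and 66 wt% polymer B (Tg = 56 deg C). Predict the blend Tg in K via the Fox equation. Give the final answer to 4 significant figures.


1/Tg = w1/Tg1 + w2/Tg2 (in Kelvin)
Tg1 = 286.15 K, Tg2 = 329.15 K
1/Tg = 0.34/286.15 + 0.66/329.15
Tg = 313.2 K


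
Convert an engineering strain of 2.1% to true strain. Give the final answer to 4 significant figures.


epsilon_true = ln(1 + epsilon_eng)
epsilon_true = ln(1 + 0.021)
epsilon_true = 0.02078


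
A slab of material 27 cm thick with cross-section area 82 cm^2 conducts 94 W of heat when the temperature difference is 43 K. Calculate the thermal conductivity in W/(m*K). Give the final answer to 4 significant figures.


k = Q*L / (A*dT)
L = 0.27 m, A = 8.2e-03 m^2
k = 94 * 0.27 / (8.2e-03 * 43)
k = 71.98 W/(m*K)


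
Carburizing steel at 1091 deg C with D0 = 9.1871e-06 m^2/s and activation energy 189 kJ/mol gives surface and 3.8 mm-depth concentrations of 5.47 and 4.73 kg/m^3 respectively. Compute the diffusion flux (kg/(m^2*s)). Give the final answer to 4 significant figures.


Step 1: D = D0 * exp(-Qd/(R*T))
T = 1091 + 273.15 = 1364.15 K
D = 9.1871e-06 * exp(-189e3 / (8.314 * 1364.15)) = 5.32013e-13 m^2/s
Step 2: J = D * (C1 - C2) / dx
J = 5.32013e-13 * (5.47 - 4.73) / 3.8e-03
J = 1.036e-10 kg/(m^2*s)


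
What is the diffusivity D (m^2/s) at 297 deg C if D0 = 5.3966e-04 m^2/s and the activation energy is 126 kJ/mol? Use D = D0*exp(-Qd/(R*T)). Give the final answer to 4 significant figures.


D = D0 * exp(-Qd / (R*T))
T = 570.15 K
D = 5.3966e-04 * exp(-126e3 / (8.314 * 570.15))
D = 1.542e-15 m^2/s


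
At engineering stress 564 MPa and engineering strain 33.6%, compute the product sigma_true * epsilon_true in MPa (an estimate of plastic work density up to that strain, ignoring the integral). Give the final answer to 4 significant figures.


sigma_true = sigma_eng * (1 + epsilon_eng)
sigma_true = 564 * (1 + 0.336) = 753.504 MPa
epsilon_true = ln(1 + epsilon_eng)
epsilon_true = ln(1 + 0.336) = 0.28968
sigma_true * epsilon_true = 753.504 * 0.28968 = 218.3 MPa


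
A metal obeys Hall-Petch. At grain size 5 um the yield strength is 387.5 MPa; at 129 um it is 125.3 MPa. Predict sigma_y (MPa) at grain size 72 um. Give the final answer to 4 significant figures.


sigma_y = sigma0 + k / sqrt(d)
1/sqrt(d1) = 1/sqrt(5e-06) = 447.214;  1/sqrt(d2) = 88.0451
k = (sigma1 - sigma2) / (1/sqrt(d1) - 1/sqrt(d2)) = (387.5 - 125.3) / (447.214 - 88.0451) = 0.730019 MPa*m^0.5
sigma0 = sigma1 - k/sqrt(d1) = 387.5 - 0.730019*447.214 = 61.0254 MPa
sigma_y(d3) = 61.0254 + 0.730019 / sqrt(7.2e-05) = 147.1 MPa


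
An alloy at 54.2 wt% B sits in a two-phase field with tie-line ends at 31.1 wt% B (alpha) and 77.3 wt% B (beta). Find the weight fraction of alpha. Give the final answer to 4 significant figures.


f_alpha = (C_beta - C0) / (C_beta - C_alpha)
f_alpha = (77.3 - 54.2) / (77.3 - 31.1)
f_alpha = 0.5


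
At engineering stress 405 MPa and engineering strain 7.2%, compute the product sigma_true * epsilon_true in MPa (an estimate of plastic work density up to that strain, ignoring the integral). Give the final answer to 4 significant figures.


sigma_true = sigma_eng * (1 + epsilon_eng)
sigma_true = 405 * (1 + 0.072) = 434.16 MPa
epsilon_true = ln(1 + epsilon_eng)
epsilon_true = ln(1 + 0.072) = 0.0695261
sigma_true * epsilon_true = 434.16 * 0.0695261 = 30.19 MPa


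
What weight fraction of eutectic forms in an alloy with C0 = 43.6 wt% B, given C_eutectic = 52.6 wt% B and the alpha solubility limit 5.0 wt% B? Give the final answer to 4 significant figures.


f_primary = (C_e - C0) / (C_e - C_alpha_max)
f_primary = (52.6 - 43.6) / (52.6 - 5.0)
f_primary = 0.189076
f_eutectic = 1 - 0.189076 = 0.8109


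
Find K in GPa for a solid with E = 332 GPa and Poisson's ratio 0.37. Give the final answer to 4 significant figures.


K = E / (3*(1-2*nu))
K = 332 / (3*(1-2*0.37))
K = 425.6 GPa


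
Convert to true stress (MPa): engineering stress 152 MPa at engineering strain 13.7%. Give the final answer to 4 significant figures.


sigma_true = sigma_eng * (1 + epsilon_eng)
sigma_true = 152 * (1 + 0.137)
sigma_true = 172.8 MPa


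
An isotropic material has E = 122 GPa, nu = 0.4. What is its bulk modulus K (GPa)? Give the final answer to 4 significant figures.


K = E / (3*(1-2*nu))
K = 122 / (3*(1-2*0.4))
K = 203.3 GPa


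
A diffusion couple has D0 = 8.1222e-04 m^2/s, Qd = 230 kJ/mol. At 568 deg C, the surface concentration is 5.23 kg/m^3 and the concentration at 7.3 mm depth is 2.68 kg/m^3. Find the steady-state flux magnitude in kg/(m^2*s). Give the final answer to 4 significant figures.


Step 1: D = D0 * exp(-Qd/(R*T))
T = 568 + 273.15 = 841.15 K
D = 8.1222e-04 * exp(-230e3 / (8.314 * 841.15)) = 4.23029e-18 m^2/s
Step 2: J = D * (C1 - C2) / dx
J = 4.23029e-18 * (5.23 - 2.68) / 7.3e-03
J = 1.478e-15 kg/(m^2*s)


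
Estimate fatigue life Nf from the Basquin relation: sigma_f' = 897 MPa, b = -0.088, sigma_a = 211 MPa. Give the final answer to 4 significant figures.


sigma_a = sigma_f' * (2*Nf)^b
2*Nf = (sigma_a / sigma_f')^(1/b)
2*Nf = (211 / 897)^(1/-0.088)
2*Nf = 1.38726e+07
Nf = 6.936e+06 cycles


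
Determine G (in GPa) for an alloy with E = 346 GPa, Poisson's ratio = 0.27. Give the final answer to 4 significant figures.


G = E / (2*(1+nu))
G = 346 / (2*(1+0.27))
G = 136.2 GPa


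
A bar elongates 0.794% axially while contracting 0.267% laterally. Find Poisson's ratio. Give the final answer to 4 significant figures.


nu = -epsilon_lat / epsilon_axial
Lateral strain is contraction (negative), so using magnitudes:
nu = 0.267 / 0.794
nu = 0.3363


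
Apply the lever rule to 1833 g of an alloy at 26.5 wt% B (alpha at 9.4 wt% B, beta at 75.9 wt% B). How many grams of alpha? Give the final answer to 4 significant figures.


f_alpha = (C_beta - C0) / (C_beta - C_alpha)
f_alpha = (75.9 - 26.5) / (75.9 - 9.4) = 0.742857
m_alpha = f_alpha * m_total = 0.742857 * 1833 = 1362 g


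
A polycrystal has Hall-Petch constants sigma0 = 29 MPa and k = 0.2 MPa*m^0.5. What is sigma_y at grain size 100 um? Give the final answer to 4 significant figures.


sigma_y = sigma0 + k / sqrt(d)
d = 100 um = 1e-04 m
sigma_y = 29 + 0.2 / sqrt(1e-04)
sigma_y = 49 MPa


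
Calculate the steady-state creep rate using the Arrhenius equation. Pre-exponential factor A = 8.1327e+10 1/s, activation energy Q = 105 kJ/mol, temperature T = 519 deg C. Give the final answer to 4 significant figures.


rate = A * exp(-Q / (R*T))
T = 519 + 273.15 = 792.15 K
rate = 8.1327e+10 * exp(-105e3 / (8.314 * 792.15))
rate = 9688 1/s


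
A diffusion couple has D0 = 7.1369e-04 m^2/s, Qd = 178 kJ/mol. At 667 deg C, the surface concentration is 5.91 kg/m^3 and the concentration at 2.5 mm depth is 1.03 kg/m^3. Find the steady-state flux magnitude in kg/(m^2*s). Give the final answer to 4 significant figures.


Step 1: D = D0 * exp(-Qd/(R*T))
T = 667 + 273.15 = 940.15 K
D = 7.1369e-04 * exp(-178e3 / (8.314 * 940.15)) = 9.1937e-14 m^2/s
Step 2: J = D * (C1 - C2) / dx
J = 9.1937e-14 * (5.91 - 1.03) / 2.5e-03
J = 1.795e-10 kg/(m^2*s)


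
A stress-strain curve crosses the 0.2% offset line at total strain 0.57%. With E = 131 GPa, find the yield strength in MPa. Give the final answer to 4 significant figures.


Offset strain = 0.002
Elastic strain at yield = total_strain - offset = 5.7e-03 - 0.002 = 3.7e-03
sigma_y = E * elastic_strain = 131000 * 3.7e-03
sigma_y = 484.7 MPa


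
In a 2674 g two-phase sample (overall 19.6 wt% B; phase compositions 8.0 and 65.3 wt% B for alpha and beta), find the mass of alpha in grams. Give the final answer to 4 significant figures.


f_alpha = (C_beta - C0) / (C_beta - C_alpha)
f_alpha = (65.3 - 19.6) / (65.3 - 8.0) = 0.797557
m_alpha = f_alpha * m_total = 0.797557 * 2674 = 2133 g


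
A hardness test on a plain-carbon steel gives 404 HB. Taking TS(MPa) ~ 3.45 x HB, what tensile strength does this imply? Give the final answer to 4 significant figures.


TS (MPa) = 3.45 * HB
TS = 3.45 * 404
TS = 1394 MPa


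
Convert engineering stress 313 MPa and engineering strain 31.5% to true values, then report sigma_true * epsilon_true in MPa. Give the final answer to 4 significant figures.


sigma_true = sigma_eng * (1 + epsilon_eng)
sigma_true = 313 * (1 + 0.315) = 411.595 MPa
epsilon_true = ln(1 + epsilon_eng)
epsilon_true = ln(1 + 0.315) = 0.273837
sigma_true * epsilon_true = 411.595 * 0.273837 = 112.7 MPa


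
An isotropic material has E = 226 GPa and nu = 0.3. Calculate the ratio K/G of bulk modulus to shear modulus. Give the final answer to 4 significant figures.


G = E / (2*(1+nu))
G = 226 / (2*(1+0.3)) = 86.9231 GPa
K = E / (3*(1-2*nu))
K = 226 / (3*(1-2*0.3)) = 188.333 GPa
K/G = 188.333 / 86.9231 = 2.167


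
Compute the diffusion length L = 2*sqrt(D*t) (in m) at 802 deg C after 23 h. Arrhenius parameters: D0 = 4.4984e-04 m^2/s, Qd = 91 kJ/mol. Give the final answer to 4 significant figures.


Step 1: D = D0 * exp(-Qd/(R*T))
T = 1075.15 K
D = 4.4984e-04 * exp(-91e3 / (8.314 * 1075.15)) = 1.70527e-08 m^2/s
Step 2: L = 2*sqrt(D*t)
t = 23 h = 82800 s
L = 2*sqrt(1.70527e-08 * 82800) = 0.07515 m


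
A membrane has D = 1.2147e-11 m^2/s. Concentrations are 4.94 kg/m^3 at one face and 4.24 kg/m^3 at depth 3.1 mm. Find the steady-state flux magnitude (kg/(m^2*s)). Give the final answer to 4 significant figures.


J = -D * (dC/dx) = D * (C1 - C2) / dx
J = 1.2147e-11 * (4.94 - 4.24) / 3.1e-03
J = 2.743e-09 kg/(m^2*s)


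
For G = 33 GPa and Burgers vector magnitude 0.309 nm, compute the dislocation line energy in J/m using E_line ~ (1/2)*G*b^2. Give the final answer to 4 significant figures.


E = G*b^2/2
b = 0.309 nm = 3.09e-10 m
G = 33 GPa = 3.3e+10 Pa
E = 0.5 * 3.3e+10 * (3.09e-10)^2
E = 1.575e-09 J/m


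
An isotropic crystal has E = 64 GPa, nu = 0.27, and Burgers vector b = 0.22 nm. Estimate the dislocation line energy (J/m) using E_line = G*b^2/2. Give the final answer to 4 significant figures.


Step 1: G = E / (2*(1+nu))
G = 64 / (2*(1+0.27)) = 25.1969 GPa = 2.51969e+10 Pa
Step 2: E_line = G*b^2/2
b = 0.22 nm = 2.2e-10 m
E_line = 0.5 * 2.51969e+10 * (2.2e-10)^2 = 6.098e-10 J/m


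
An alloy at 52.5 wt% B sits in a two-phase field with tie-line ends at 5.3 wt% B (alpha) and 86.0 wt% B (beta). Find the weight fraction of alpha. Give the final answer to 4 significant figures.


f_alpha = (C_beta - C0) / (C_beta - C_alpha)
f_alpha = (86.0 - 52.5) / (86.0 - 5.3)
f_alpha = 0.4151


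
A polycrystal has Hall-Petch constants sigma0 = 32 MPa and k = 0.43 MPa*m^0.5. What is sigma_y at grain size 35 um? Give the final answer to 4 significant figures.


sigma_y = sigma0 + k / sqrt(d)
d = 35 um = 3.5e-05 m
sigma_y = 32 + 0.43 / sqrt(3.5e-05)
sigma_y = 104.7 MPa


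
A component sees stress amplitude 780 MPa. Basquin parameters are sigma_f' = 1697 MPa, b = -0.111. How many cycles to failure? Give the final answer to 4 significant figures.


sigma_a = sigma_f' * (2*Nf)^b
2*Nf = (sigma_a / sigma_f')^(1/b)
2*Nf = (780 / 1697)^(1/-0.111)
2*Nf = 1099.83
Nf = 549.9 cycles


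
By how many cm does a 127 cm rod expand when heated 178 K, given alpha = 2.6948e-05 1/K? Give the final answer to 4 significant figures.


dL = L0 * alpha * dT
dL = 127 * 2.6948e-05 * 178
dL = 0.6092 cm


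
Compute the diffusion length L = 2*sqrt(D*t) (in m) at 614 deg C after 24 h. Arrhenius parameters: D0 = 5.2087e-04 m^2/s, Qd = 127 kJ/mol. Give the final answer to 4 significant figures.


Step 1: D = D0 * exp(-Qd/(R*T))
T = 887.15 K
D = 5.2087e-04 * exp(-127e3 / (8.314 * 887.15)) = 1.73303e-11 m^2/s
Step 2: L = 2*sqrt(D*t)
t = 24 h = 86400 s
L = 2*sqrt(1.73303e-11 * 86400) = 2.447e-03 m


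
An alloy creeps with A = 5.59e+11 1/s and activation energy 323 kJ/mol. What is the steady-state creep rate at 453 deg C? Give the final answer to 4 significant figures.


rate = A * exp(-Q / (R*T))
T = 453 + 273.15 = 726.15 K
rate = 5.59e+11 * exp(-323e3 / (8.314 * 726.15))
rate = 3.251e-12 1/s


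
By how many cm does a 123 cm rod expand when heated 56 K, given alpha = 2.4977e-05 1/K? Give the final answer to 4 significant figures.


dL = L0 * alpha * dT
dL = 123 * 2.4977e-05 * 56
dL = 0.172 cm


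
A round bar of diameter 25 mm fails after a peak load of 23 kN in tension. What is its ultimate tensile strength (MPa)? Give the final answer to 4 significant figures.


A0 = pi*(d/2)^2 = pi*(25/2)^2 = 490.874 mm^2
UTS = F_max / A0 = 23*1000 / 490.874
UTS = 46.86 MPa


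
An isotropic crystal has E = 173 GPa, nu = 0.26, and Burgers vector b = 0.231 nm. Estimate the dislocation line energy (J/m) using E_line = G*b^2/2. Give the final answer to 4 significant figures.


Step 1: G = E / (2*(1+nu))
G = 173 / (2*(1+0.26)) = 68.6508 GPa = 6.86508e+10 Pa
Step 2: E_line = G*b^2/2
b = 0.231 nm = 2.31e-10 m
E_line = 0.5 * 6.86508e+10 * (2.31e-10)^2 = 1.832e-09 J/m


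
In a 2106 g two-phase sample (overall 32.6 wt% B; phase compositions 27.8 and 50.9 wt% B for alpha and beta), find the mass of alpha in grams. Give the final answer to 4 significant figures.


f_alpha = (C_beta - C0) / (C_beta - C_alpha)
f_alpha = (50.9 - 32.6) / (50.9 - 27.8) = 0.792208
m_alpha = f_alpha * m_total = 0.792208 * 2106 = 1668 g


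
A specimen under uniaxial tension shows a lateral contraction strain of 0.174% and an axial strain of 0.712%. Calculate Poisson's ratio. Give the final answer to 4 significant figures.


nu = -epsilon_lat / epsilon_axial
Lateral strain is contraction (negative), so using magnitudes:
nu = 0.174 / 0.712
nu = 0.2444


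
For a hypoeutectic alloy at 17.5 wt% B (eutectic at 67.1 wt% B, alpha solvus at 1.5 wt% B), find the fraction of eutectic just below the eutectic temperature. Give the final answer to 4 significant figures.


f_primary = (C_e - C0) / (C_e - C_alpha_max)
f_primary = (67.1 - 17.5) / (67.1 - 1.5)
f_primary = 0.756098
f_eutectic = 1 - 0.756098 = 0.2439


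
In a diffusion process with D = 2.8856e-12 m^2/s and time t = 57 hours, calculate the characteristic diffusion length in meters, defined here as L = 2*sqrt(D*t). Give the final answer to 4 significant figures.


t = 57 hr = 205200 s
Diffusion length = 2*sqrt(D*t)
= 2*sqrt(2.8856e-12 * 205200)
= 1.539e-03 m


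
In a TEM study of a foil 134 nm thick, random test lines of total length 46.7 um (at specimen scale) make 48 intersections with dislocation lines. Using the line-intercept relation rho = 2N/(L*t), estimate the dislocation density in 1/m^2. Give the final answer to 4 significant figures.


rho = 2N / (L * t)
L = 46.7 um = 4.67e-05 m, t = 134 nm = 1.34e-07 m
rho = 2 * 48 / (4.67e-05 * 1.34e-07)
rho = 1.534e+13 1/m^2


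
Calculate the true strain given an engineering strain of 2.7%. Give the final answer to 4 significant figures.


epsilon_true = ln(1 + epsilon_eng)
epsilon_true = ln(1 + 0.027)
epsilon_true = 0.02664


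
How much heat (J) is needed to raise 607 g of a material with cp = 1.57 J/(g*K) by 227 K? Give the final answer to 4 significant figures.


Q = m * cp * dT
Q = 607 * 1.57 * 227
Q = 216300 J


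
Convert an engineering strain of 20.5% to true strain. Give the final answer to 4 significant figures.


epsilon_true = ln(1 + epsilon_eng)
epsilon_true = ln(1 + 0.205)
epsilon_true = 0.1865


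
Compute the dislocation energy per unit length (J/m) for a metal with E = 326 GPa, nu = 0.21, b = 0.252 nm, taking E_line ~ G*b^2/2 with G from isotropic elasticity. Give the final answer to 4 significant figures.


Step 1: G = E / (2*(1+nu))
G = 326 / (2*(1+0.21)) = 134.711 GPa = 1.34711e+11 Pa
Step 2: E_line = G*b^2/2
b = 0.252 nm = 2.52e-10 m
E_line = 0.5 * 1.34711e+11 * (2.52e-10)^2 = 4.277e-09 J/m


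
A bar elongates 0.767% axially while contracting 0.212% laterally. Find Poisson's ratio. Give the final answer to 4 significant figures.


nu = -epsilon_lat / epsilon_axial
Lateral strain is contraction (negative), so using magnitudes:
nu = 0.212 / 0.767
nu = 0.2764


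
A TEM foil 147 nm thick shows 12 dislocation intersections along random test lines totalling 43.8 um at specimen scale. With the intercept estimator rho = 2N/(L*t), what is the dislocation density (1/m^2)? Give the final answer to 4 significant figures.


rho = 2N / (L * t)
L = 43.8 um = 4.38e-05 m, t = 147 nm = 1.47e-07 m
rho = 2 * 12 / (4.38e-05 * 1.47e-07)
rho = 3.728e+12 1/m^2


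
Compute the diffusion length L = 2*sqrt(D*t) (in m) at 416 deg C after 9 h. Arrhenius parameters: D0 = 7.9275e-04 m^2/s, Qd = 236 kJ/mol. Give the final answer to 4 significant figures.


Step 1: D = D0 * exp(-Qd/(R*T))
T = 689.15 K
D = 7.9275e-04 * exp(-236e3 / (8.314 * 689.15)) = 1.02493e-21 m^2/s
Step 2: L = 2*sqrt(D*t)
t = 9 h = 32400 s
L = 2*sqrt(1.02493e-21 * 32400) = 1.153e-08 m


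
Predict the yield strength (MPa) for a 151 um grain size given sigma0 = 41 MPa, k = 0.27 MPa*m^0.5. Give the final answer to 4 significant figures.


sigma_y = sigma0 + k / sqrt(d)
d = 151 um = 1.51e-04 m
sigma_y = 41 + 0.27 / sqrt(1.51e-04)
sigma_y = 62.97 MPa


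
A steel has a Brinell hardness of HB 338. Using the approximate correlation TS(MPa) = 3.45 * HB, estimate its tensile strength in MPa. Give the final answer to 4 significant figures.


TS (MPa) = 3.45 * HB
TS = 3.45 * 338
TS = 1166 MPa


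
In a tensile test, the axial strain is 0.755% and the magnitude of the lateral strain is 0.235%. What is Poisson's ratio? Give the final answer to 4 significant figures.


nu = -epsilon_lat / epsilon_axial
Lateral strain is contraction (negative), so using magnitudes:
nu = 0.235 / 0.755
nu = 0.3113


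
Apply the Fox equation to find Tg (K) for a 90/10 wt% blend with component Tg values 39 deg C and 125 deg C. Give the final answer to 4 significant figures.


1/Tg = w1/Tg1 + w2/Tg2 (in Kelvin)
Tg1 = 312.15 K, Tg2 = 398.15 K
1/Tg = 0.9/312.15 + 0.1/398.15
Tg = 319 K


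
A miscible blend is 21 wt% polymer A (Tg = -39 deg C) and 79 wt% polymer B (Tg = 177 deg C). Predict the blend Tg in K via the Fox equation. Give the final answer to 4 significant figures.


1/Tg = w1/Tg1 + w2/Tg2 (in Kelvin)
Tg1 = 234.15 K, Tg2 = 450.15 K
1/Tg = 0.21/234.15 + 0.79/450.15
Tg = 377.1 K


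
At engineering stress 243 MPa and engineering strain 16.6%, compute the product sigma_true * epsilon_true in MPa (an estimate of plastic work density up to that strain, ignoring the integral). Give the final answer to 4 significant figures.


sigma_true = sigma_eng * (1 + epsilon_eng)
sigma_true = 243 * (1 + 0.166) = 283.338 MPa
epsilon_true = ln(1 + epsilon_eng)
epsilon_true = ln(1 + 0.166) = 0.153579
sigma_true * epsilon_true = 283.338 * 0.153579 = 43.51 MPa


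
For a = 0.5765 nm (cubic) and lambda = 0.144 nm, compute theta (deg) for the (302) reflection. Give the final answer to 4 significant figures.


d = a / sqrt(h^2+k^2+l^2)
d = 0.5765 / sqrt(13) = 0.159892 nm
lambda = 2*d*sin(theta)  =>  sin(theta) = lambda / (2*d)
sin(theta) = 0.144 / (2 * 0.159892) = 0.450303
theta = 26.76 deg


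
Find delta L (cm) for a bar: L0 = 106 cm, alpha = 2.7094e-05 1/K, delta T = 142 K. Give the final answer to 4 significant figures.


dL = L0 * alpha * dT
dL = 106 * 2.7094e-05 * 142
dL = 0.4078 cm


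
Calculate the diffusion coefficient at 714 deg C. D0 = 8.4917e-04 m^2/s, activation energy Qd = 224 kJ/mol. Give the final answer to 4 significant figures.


D = D0 * exp(-Qd / (R*T))
T = 987.15 K
D = 8.4917e-04 * exp(-224e3 / (8.314 * 987.15))
D = 1.19e-15 m^2/s


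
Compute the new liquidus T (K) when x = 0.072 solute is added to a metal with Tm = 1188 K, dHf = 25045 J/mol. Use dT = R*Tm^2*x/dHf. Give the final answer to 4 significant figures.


dT = R*Tm^2*x / dHf
dT = 8.314 * 1188^2 * 0.072 / 25045
dT = 33.733 K
T_new = 1188 - 33.733 = 1154 K


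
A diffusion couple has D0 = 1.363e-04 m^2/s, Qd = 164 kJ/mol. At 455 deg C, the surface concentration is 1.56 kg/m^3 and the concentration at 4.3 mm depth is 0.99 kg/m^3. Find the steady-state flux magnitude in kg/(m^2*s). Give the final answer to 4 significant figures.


Step 1: D = D0 * exp(-Qd/(R*T))
T = 455 + 273.15 = 728.15 K
D = 1.363e-04 * exp(-164e3 / (8.314 * 728.15)) = 2.34073e-16 m^2/s
Step 2: J = D * (C1 - C2) / dx
J = 2.34073e-16 * (1.56 - 0.99) / 4.3e-03
J = 3.103e-14 kg/(m^2*s)


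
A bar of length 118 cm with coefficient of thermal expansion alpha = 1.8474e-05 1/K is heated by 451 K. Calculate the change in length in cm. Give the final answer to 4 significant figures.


dL = L0 * alpha * dT
dL = 118 * 1.8474e-05 * 451
dL = 0.9831 cm


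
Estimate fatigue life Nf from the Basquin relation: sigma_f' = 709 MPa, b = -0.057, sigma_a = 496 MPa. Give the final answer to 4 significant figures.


sigma_a = sigma_f' * (2*Nf)^b
2*Nf = (sigma_a / sigma_f')^(1/b)
2*Nf = (496 / 709)^(1/-0.057)
2*Nf = 527.455
Nf = 263.7 cycles


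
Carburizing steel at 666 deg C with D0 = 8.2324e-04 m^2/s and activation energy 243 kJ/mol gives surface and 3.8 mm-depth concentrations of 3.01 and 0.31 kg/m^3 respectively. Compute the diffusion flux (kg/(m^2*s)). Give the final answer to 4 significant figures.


Step 1: D = D0 * exp(-Qd/(R*T))
T = 666 + 273.15 = 939.15 K
D = 8.2324e-04 * exp(-243e3 / (8.314 * 939.15)) = 2.50961e-17 m^2/s
Step 2: J = D * (C1 - C2) / dx
J = 2.50961e-17 * (3.01 - 0.31) / 3.8e-03
J = 1.783e-14 kg/(m^2*s)


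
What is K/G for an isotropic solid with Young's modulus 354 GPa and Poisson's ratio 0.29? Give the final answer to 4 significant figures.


G = E / (2*(1+nu))
G = 354 / (2*(1+0.29)) = 137.209 GPa
K = E / (3*(1-2*nu))
K = 354 / (3*(1-2*0.29)) = 280.952 GPa
K/G = 280.952 / 137.209 = 2.048


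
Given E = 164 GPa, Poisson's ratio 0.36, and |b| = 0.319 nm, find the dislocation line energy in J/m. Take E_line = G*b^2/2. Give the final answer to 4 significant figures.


Step 1: G = E / (2*(1+nu))
G = 164 / (2*(1+0.36)) = 60.2941 GPa = 6.02941e+10 Pa
Step 2: E_line = G*b^2/2
b = 0.319 nm = 3.19e-10 m
E_line = 0.5 * 6.02941e+10 * (3.19e-10)^2 = 3.068e-09 J/m


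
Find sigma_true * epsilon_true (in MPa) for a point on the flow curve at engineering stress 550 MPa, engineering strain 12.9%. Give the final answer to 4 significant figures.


sigma_true = sigma_eng * (1 + epsilon_eng)
sigma_true = 550 * (1 + 0.129) = 620.95 MPa
epsilon_true = ln(1 + epsilon_eng)
epsilon_true = ln(1 + 0.129) = 0.121332
sigma_true * epsilon_true = 620.95 * 0.121332 = 75.34 MPa


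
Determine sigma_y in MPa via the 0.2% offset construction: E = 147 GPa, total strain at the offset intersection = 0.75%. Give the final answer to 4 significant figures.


Offset strain = 0.002
Elastic strain at yield = total_strain - offset = 7.5e-03 - 0.002 = 5.5e-03
sigma_y = E * elastic_strain = 147000 * 5.5e-03
sigma_y = 808.5 MPa


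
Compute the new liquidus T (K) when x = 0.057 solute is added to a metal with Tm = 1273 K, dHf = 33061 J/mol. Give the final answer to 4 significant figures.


dT = R*Tm^2*x / dHf
dT = 8.314 * 1273^2 * 0.057 / 33061
dT = 23.2287 K
T_new = 1273 - 23.2287 = 1250 K


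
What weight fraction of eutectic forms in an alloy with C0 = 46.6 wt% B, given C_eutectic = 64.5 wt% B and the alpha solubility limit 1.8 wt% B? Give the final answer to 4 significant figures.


f_primary = (C_e - C0) / (C_e - C_alpha_max)
f_primary = (64.5 - 46.6) / (64.5 - 1.8)
f_primary = 0.285486
f_eutectic = 1 - 0.285486 = 0.7145


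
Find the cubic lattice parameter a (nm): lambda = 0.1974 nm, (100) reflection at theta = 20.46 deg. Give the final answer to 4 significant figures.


d = lambda / (2*sin(theta))
d = 0.1974 / (2*sin(20.46 deg))
d = 0.28236 nm
a = d * sqrt(h^2+k^2+l^2) = 0.28236 * sqrt(1)
a = 0.2824 nm


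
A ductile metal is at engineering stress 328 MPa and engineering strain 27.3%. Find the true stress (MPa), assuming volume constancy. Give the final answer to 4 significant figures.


sigma_true = sigma_eng * (1 + epsilon_eng)
sigma_true = 328 * (1 + 0.273)
sigma_true = 417.5 MPa


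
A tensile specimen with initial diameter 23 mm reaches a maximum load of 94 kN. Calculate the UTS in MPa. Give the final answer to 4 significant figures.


A0 = pi*(d/2)^2 = pi*(23/2)^2 = 415.476 mm^2
UTS = F_max / A0 = 94*1000 / 415.476
UTS = 226.2 MPa


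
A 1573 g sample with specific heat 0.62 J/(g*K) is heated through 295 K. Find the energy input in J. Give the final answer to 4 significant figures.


Q = m * cp * dT
Q = 1573 * 0.62 * 295
Q = 287700 J


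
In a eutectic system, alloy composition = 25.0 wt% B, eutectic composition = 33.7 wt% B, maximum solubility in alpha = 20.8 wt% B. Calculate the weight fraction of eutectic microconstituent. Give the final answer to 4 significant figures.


f_primary = (C_e - C0) / (C_e - C_alpha_max)
f_primary = (33.7 - 25.0) / (33.7 - 20.8)
f_primary = 0.674419
f_eutectic = 1 - 0.674419 = 0.3256


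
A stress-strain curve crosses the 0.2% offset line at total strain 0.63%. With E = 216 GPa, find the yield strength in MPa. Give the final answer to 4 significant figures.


Offset strain = 0.002
Elastic strain at yield = total_strain - offset = 6.3e-03 - 0.002 = 4.3e-03
sigma_y = E * elastic_strain = 216000 * 4.3e-03
sigma_y = 928.8 MPa


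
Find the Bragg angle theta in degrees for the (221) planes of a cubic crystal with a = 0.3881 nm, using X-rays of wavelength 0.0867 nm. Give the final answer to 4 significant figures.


d = a / sqrt(h^2+k^2+l^2)
d = 0.3881 / sqrt(9) = 0.129367 nm
lambda = 2*d*sin(theta)  =>  sin(theta) = lambda / (2*d)
sin(theta) = 0.0867 / (2 * 0.129367) = 0.335094
theta = 19.58 deg


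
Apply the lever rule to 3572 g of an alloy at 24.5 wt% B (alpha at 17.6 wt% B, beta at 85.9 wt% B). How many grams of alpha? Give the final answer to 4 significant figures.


f_alpha = (C_beta - C0) / (C_beta - C_alpha)
f_alpha = (85.9 - 24.5) / (85.9 - 17.6) = 0.898975
m_alpha = f_alpha * m_total = 0.898975 * 3572 = 3211 g


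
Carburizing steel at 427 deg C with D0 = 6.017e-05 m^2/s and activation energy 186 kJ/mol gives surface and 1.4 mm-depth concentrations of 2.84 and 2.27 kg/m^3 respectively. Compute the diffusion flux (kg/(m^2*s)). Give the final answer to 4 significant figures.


Step 1: D = D0 * exp(-Qd/(R*T))
T = 427 + 273.15 = 700.15 K
D = 6.017e-05 * exp(-186e3 / (8.314 * 700.15)) = 7.98661e-19 m^2/s
Step 2: J = D * (C1 - C2) / dx
J = 7.98661e-19 * (2.84 - 2.27) / 1.4e-03
J = 3.252e-16 kg/(m^2*s)


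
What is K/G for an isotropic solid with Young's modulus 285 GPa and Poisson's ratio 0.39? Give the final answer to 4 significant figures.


G = E / (2*(1+nu))
G = 285 / (2*(1+0.39)) = 102.518 GPa
K = E / (3*(1-2*nu))
K = 285 / (3*(1-2*0.39)) = 431.818 GPa
K/G = 431.818 / 102.518 = 4.212


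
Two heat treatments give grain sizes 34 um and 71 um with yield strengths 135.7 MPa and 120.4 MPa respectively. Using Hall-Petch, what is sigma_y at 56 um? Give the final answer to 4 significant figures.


sigma_y = sigma0 + k / sqrt(d)
1/sqrt(d1) = 1/sqrt(3.4e-05) = 171.499;  1/sqrt(d2) = 118.678
k = (sigma1 - sigma2) / (1/sqrt(d1) - 1/sqrt(d2)) = (135.7 - 120.4) / (171.499 - 118.678) = 0.289661 MPa*m^0.5
sigma0 = sigma1 - k/sqrt(d1) = 135.7 - 0.289661*171.499 = 86.0236 MPa
sigma_y(d3) = 86.0236 + 0.289661 / sqrt(5.6e-05) = 124.7 MPa


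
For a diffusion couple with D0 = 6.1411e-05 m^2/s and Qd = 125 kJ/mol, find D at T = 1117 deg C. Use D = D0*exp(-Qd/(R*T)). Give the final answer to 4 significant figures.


D = D0 * exp(-Qd / (R*T))
T = 1390.15 K
D = 6.1411e-05 * exp(-125e3 / (8.314 * 1390.15))
D = 1.234e-09 m^2/s


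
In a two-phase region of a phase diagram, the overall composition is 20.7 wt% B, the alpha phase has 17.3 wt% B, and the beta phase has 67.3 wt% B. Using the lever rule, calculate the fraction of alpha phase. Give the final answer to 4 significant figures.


f_alpha = (C_beta - C0) / (C_beta - C_alpha)
f_alpha = (67.3 - 20.7) / (67.3 - 17.3)
f_alpha = 0.932


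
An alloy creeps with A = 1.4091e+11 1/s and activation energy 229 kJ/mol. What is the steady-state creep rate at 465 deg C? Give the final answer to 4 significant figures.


rate = A * exp(-Q / (R*T))
T = 465 + 273.15 = 738.15 K
rate = 1.4091e+11 * exp(-229e3 / (8.314 * 738.15))
rate = 8.777e-06 1/s


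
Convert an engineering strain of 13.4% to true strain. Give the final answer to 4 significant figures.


epsilon_true = ln(1 + epsilon_eng)
epsilon_true = ln(1 + 0.134)
epsilon_true = 0.1258


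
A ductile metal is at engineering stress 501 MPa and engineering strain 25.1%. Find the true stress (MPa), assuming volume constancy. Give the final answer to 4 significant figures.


sigma_true = sigma_eng * (1 + epsilon_eng)
sigma_true = 501 * (1 + 0.251)
sigma_true = 626.8 MPa


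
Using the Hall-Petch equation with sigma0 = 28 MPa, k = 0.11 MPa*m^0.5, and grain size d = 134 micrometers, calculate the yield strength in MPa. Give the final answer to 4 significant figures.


sigma_y = sigma0 + k / sqrt(d)
d = 134 um = 1.34e-04 m
sigma_y = 28 + 0.11 / sqrt(1.34e-04)
sigma_y = 37.5 MPa


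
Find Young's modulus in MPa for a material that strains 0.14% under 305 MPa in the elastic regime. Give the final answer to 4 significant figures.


E = sigma / epsilon
epsilon = 0.14% = 1.4e-03
E = 305 / 1.4e-03
E = 217900 MPa


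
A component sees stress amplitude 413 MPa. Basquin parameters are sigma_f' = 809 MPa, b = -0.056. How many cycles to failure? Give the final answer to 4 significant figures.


sigma_a = sigma_f' * (2*Nf)^b
2*Nf = (sigma_a / sigma_f')^(1/b)
2*Nf = (413 / 809)^(1/-0.056)
2*Nf = 163779
Nf = 81890 cycles


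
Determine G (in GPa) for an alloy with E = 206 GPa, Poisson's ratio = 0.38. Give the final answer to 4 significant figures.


G = E / (2*(1+nu))
G = 206 / (2*(1+0.38))
G = 74.64 GPa


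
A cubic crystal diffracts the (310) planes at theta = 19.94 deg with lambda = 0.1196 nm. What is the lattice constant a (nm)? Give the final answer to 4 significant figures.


d = lambda / (2*sin(theta))
d = 0.1196 / (2*sin(19.94 deg))
d = 0.175348 nm
a = d * sqrt(h^2+k^2+l^2) = 0.175348 * sqrt(10)
a = 0.5545 nm


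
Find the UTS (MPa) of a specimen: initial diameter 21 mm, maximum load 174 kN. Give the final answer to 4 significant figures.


A0 = pi*(d/2)^2 = pi*(21/2)^2 = 346.361 mm^2
UTS = F_max / A0 = 174*1000 / 346.361
UTS = 502.4 MPa


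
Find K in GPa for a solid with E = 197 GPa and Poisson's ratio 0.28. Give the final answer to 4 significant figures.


K = E / (3*(1-2*nu))
K = 197 / (3*(1-2*0.28))
K = 149.2 GPa


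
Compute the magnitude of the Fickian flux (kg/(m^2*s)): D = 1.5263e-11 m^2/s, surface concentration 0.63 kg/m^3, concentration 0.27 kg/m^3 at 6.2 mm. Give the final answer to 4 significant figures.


J = -D * (dC/dx) = D * (C1 - C2) / dx
J = 1.5263e-11 * (0.63 - 0.27) / 6.2e-03
J = 8.862e-10 kg/(m^2*s)


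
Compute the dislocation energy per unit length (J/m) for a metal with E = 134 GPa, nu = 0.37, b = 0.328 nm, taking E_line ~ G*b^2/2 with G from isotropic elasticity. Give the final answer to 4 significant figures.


Step 1: G = E / (2*(1+nu))
G = 134 / (2*(1+0.37)) = 48.9051 GPa = 4.89051e+10 Pa
Step 2: E_line = G*b^2/2
b = 0.328 nm = 3.28e-10 m
E_line = 0.5 * 4.89051e+10 * (3.28e-10)^2 = 2.631e-09 J/m


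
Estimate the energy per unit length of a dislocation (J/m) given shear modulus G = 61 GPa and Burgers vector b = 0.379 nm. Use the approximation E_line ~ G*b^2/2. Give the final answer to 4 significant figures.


E = G*b^2/2
b = 0.379 nm = 3.79e-10 m
G = 61 GPa = 6.1e+10 Pa
E = 0.5 * 6.1e+10 * (3.79e-10)^2
E = 4.381e-09 J/m


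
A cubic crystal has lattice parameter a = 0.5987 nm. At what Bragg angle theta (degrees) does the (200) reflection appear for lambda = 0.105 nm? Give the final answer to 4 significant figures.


d = a / sqrt(h^2+k^2+l^2)
d = 0.5987 / sqrt(4) = 0.29935 nm
lambda = 2*d*sin(theta)  =>  sin(theta) = lambda / (2*d)
sin(theta) = 0.105 / (2 * 0.29935) = 0.17538
theta = 10.1 deg


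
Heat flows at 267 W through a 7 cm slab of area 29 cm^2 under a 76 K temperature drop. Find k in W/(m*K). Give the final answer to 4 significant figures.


k = Q*L / (A*dT)
L = 0.07 m, A = 2.9e-03 m^2
k = 267 * 0.07 / (2.9e-03 * 76)
k = 84.8 W/(m*K)


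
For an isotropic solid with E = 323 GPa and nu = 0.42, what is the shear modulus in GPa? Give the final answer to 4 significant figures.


G = E / (2*(1+nu))
G = 323 / (2*(1+0.42))
G = 113.7 GPa


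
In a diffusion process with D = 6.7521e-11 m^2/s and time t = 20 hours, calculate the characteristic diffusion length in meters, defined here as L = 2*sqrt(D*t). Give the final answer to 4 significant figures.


t = 20 hr = 72000 s
Diffusion length = 2*sqrt(D*t)
= 2*sqrt(6.7521e-11 * 72000)
= 4.41e-03 m


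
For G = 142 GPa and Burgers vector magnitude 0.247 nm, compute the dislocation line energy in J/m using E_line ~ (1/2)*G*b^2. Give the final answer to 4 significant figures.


E = G*b^2/2
b = 0.247 nm = 2.47e-10 m
G = 142 GPa = 1.42e+11 Pa
E = 0.5 * 1.42e+11 * (2.47e-10)^2
E = 4.332e-09 J/m


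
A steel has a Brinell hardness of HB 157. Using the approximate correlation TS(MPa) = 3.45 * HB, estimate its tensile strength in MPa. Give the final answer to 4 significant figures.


TS (MPa) = 3.45 * HB
TS = 3.45 * 157
TS = 541.7 MPa


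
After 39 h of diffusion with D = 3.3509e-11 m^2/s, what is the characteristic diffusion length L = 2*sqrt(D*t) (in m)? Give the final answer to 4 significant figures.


t = 39 hr = 140400 s
Diffusion length = 2*sqrt(D*t)
= 2*sqrt(3.3509e-11 * 140400)
= 4.338e-03 m


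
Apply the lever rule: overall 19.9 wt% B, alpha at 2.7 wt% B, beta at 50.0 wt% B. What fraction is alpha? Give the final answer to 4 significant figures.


f_alpha = (C_beta - C0) / (C_beta - C_alpha)
f_alpha = (50.0 - 19.9) / (50.0 - 2.7)
f_alpha = 0.6364


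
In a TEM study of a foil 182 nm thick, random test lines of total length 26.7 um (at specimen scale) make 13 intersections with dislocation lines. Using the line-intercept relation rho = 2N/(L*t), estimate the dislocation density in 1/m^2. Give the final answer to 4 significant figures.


rho = 2N / (L * t)
L = 26.7 um = 2.67e-05 m, t = 182 nm = 1.82e-07 m
rho = 2 * 13 / (2.67e-05 * 1.82e-07)
rho = 5.35e+12 1/m^2


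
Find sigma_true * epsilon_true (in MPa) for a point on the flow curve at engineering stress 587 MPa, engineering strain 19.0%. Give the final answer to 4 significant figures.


sigma_true = sigma_eng * (1 + epsilon_eng)
sigma_true = 587 * (1 + 0.19) = 698.53 MPa
epsilon_true = ln(1 + epsilon_eng)
epsilon_true = ln(1 + 0.19) = 0.173953
sigma_true * epsilon_true = 698.53 * 0.173953 = 121.5 MPa


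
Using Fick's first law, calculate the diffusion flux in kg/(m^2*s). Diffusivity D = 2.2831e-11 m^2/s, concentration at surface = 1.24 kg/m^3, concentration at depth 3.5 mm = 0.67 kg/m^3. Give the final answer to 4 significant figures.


J = -D * (dC/dx) = D * (C1 - C2) / dx
J = 2.2831e-11 * (1.24 - 0.67) / 3.5e-03
J = 3.718e-09 kg/(m^2*s)


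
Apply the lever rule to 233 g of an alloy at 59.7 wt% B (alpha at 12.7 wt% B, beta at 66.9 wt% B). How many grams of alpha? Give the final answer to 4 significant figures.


f_alpha = (C_beta - C0) / (C_beta - C_alpha)
f_alpha = (66.9 - 59.7) / (66.9 - 12.7) = 0.132841
m_alpha = f_alpha * m_total = 0.132841 * 233 = 30.95 g


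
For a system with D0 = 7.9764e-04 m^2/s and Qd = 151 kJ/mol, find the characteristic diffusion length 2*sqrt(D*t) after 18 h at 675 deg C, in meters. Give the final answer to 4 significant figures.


Step 1: D = D0 * exp(-Qd/(R*T))
T = 948.15 K
D = 7.9764e-04 * exp(-151e3 / (8.314 * 948.15)) = 3.82603e-12 m^2/s
Step 2: L = 2*sqrt(D*t)
t = 18 h = 64800 s
L = 2*sqrt(3.82603e-12 * 64800) = 9.958e-04 m


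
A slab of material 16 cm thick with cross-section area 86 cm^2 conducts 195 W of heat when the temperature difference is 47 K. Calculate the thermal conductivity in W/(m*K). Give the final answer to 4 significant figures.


k = Q*L / (A*dT)
L = 0.16 m, A = 8.6e-03 m^2
k = 195 * 0.16 / (8.6e-03 * 47)
k = 77.19 W/(m*K)


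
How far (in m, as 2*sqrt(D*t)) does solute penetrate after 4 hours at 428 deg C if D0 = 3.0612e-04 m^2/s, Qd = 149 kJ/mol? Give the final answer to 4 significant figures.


Step 1: D = D0 * exp(-Qd/(R*T))
T = 701.15 K
D = 3.0612e-04 * exp(-149e3 / (8.314 * 701.15)) = 2.42779e-15 m^2/s
Step 2: L = 2*sqrt(D*t)
t = 4 h = 14400 s
L = 2*sqrt(2.42779e-15 * 14400) = 1.183e-05 m


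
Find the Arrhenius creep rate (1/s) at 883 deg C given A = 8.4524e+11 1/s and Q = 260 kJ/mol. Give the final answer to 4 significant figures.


rate = A * exp(-Q / (R*T))
T = 883 + 273.15 = 1156.15 K
rate = 8.4524e+11 * exp(-260e3 / (8.314 * 1156.15))
rate = 1.513 1/s


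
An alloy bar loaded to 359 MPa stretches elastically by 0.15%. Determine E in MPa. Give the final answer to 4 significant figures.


E = sigma / epsilon
epsilon = 0.15% = 1.5e-03
E = 359 / 1.5e-03
E = 239300 MPa


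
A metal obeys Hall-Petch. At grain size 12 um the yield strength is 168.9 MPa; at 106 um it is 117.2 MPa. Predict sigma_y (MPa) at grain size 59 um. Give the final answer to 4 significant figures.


sigma_y = sigma0 + k / sqrt(d)
1/sqrt(d1) = 1/sqrt(1.2e-05) = 288.675;  1/sqrt(d2) = 97.1286
k = (sigma1 - sigma2) / (1/sqrt(d1) - 1/sqrt(d2)) = (168.9 - 117.2) / (288.675 - 97.1286) = 0.269908 MPa*m^0.5
sigma0 = sigma1 - k/sqrt(d1) = 168.9 - 0.269908*288.675 = 90.9842 MPa
sigma_y(d3) = 90.9842 + 0.269908 / sqrt(5.9e-05) = 126.1 MPa


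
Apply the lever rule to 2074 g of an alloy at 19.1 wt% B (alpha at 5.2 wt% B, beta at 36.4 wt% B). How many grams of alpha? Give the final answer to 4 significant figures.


f_alpha = (C_beta - C0) / (C_beta - C_alpha)
f_alpha = (36.4 - 19.1) / (36.4 - 5.2) = 0.554487
m_alpha = f_alpha * m_total = 0.554487 * 2074 = 1150 g


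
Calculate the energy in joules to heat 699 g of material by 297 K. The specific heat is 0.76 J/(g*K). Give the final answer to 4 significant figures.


Q = m * cp * dT
Q = 699 * 0.76 * 297
Q = 157800 J


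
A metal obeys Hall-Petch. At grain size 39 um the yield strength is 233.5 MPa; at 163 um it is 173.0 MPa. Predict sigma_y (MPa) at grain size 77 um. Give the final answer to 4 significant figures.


sigma_y = sigma0 + k / sqrt(d)
1/sqrt(d1) = 1/sqrt(3.9e-05) = 160.128;  1/sqrt(d2) = 78.326
k = (sigma1 - sigma2) / (1/sqrt(d1) - 1/sqrt(d2)) = (233.5 - 173.0) / (160.128 - 78.326) = 0.73959 MPa*m^0.5
sigma0 = sigma1 - k/sqrt(d1) = 233.5 - 0.73959*160.128 = 115.071 MPa
sigma_y(d3) = 115.071 + 0.73959 / sqrt(7.7e-05) = 199.4 MPa
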